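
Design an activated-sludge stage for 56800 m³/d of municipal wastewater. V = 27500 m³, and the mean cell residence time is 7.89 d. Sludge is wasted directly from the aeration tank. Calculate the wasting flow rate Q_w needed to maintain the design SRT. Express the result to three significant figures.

Q_w ≈ 3490 m³/d

With mixed-liquor wasting, θ_c = V/Q_w, so Q_w = V/θ_c = 27500/7.89 = 3485 m³/d.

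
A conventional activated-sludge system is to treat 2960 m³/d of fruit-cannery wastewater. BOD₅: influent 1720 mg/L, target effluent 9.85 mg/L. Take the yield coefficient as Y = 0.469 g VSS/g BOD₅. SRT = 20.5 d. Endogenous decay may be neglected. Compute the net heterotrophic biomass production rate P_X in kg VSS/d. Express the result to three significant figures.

P_X ≈ 2370 kg VSS/d

No decay correction is needed, so Y_obs = Y = 0.469.
Mass of BOD₅ removed per day: Q(S₀ − S) = 2960 × 1710 g/m³ = 5062 kg/d.
So the net sludge growth is P_X = 0.4690 × 5062 = 2374 kg VSS/d.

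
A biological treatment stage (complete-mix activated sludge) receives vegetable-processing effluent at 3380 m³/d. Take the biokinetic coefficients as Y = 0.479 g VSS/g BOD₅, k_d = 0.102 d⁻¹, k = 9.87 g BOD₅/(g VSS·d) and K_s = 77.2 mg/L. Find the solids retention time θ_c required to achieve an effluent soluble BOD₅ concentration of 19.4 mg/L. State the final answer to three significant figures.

θ_c ≈ 1.18 d

Specific growth rate at S = 19.4 mg/L: μ = YkS/(K_s+S) = 0.479·9.87·19.4/(77.2+19.4) = 0.9495 d⁻¹.
1/θ_c = 0.9495 − 0.102 = 0.8475 d⁻¹, so θ_c = 1.180 d.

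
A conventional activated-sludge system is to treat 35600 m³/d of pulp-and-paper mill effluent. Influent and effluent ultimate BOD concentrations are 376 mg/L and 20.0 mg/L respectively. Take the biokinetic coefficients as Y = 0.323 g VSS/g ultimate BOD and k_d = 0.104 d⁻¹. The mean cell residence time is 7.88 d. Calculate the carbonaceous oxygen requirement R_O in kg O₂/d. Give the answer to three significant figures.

R_O ≈ 9480 kg O₂/d

Correct the yield for decay: Y_obs = Y/(1 + k_d θ_c) = 0.323 / (1 + 0.104 × 7.88) = 0.323 / 1.820 = 0.1775.
Q·(S₀ − S) = 35600 × (376 − 20.0) × 10⁻³ = 12674 kg/d removed.
Net sludge production P_X = 0.1775 × 12674 = 2250 kg VSS/d.
Carbonaceous O₂ demand = substrate oxidised − cell-mass equivalent = 12674 − 1.42 × 2250 = 9479 kg O₂/d.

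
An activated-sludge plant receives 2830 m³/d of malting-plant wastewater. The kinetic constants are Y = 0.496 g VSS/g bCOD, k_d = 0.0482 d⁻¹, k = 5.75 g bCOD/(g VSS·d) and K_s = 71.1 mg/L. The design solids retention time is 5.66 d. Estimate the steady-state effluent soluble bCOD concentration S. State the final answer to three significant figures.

From the Monod/SRT balance for a CMAS, S = K_s·(1+k_d θ_c)/[θ_c·(Y k − k_d) − 1] = 71.1 × (1 + 0.0482 × 5.66) / [5.66 × (0.496 × 5.75 − 0.0482) − 1] = 90.50 / 14.87 = 6.086 mg/L.

S ≈ 6.09 mg/L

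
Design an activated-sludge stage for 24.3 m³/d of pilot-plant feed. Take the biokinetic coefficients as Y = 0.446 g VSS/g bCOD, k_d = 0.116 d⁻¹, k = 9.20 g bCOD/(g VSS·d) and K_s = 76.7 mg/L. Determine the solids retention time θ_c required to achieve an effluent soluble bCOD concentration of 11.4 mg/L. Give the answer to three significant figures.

At the target effluent, Y k S/(K_s+S) = 0.446×9.20×11.4/88.10 = 0.5309 d⁻¹.
1/θ_c = 0.5309 − 0.116 = 0.4149 d⁻¹, so θ_c = 2.410 d.

θ_c ≈ 2.41 d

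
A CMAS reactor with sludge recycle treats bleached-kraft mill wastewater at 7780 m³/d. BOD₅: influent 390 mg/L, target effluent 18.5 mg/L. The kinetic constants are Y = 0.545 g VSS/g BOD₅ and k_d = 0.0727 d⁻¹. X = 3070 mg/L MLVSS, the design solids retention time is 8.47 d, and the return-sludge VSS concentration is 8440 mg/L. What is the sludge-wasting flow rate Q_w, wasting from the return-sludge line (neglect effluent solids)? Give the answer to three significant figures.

Rearranging the biomass balance for a CMAS with decay, V = Y·Q·ΔS·θ_c / [X·(1+k_d θ_c)] = 0.545 × 7780 × (390 − 18.5) × 8.47 / [3070 × (1 + 0.0727 × 8.47)] = 1.33×10^7 / 4960 = 2690 m³.
Q_w = (V·X)/(θ_c X_r) = 2690 × 3070 / (8.47 × 8440) = 115.5 m³/d.

Q_w ≈ 116 m³/d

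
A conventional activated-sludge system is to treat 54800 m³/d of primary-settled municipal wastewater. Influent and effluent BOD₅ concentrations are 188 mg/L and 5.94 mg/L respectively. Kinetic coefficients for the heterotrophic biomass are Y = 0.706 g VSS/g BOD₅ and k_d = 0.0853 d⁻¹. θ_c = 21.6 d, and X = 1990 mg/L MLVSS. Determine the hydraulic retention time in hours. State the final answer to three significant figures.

Steady-state biomass mass balance: V·X·(1 + k_d·θ_c) = Y·Q·(S₀ − S)·θ_c, so V = 0.706 × 54800 × (188 − 5.94) × 21.6 / [1990 × (1 + 0.0853 × 21.6)] = 1.52×10^8 / 5657 = 26897 m³.
τ = V/Q = 26897/54800 = 0.4908 d, or 11.78 h.

τ ≈ 11.8 h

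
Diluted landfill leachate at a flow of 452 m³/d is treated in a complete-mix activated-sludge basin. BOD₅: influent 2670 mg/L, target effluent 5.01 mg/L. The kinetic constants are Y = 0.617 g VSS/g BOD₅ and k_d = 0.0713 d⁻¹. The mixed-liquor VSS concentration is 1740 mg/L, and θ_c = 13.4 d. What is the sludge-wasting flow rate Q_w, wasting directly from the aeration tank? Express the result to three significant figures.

Q_w ≈ 218 m³/d

Steady-state biomass mass balance: V·X·(1 + k_d·θ_c) = Y·Q·(S₀ − S)·θ_c, so V = 0.617 × 452 × (2670 − 5.01) × 13.4 / [1740 × (1 + 0.0713 × 13.4)] = 9.96×10^6 / 3402 = 2927 m³.
Wasting from the aeration tank: Q_w = V / θ_c = 2927 / 13.4 = 218.4 m³/d.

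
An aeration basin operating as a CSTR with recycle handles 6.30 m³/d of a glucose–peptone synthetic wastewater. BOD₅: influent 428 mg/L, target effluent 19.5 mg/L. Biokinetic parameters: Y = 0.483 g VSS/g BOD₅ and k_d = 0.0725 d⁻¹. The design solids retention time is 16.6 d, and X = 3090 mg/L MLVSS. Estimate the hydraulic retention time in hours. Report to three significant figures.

Steady-state biomass mass balance: V·X·(1 + k_d·θ_c) = Y·Q·(S₀ − S)·θ_c, so V = 0.483 × 6.30 × (428 − 19.5) × 16.6 / [3090 × (1 + 0.0725 × 16.6)] = 2.06×10^4 / 6809 = 3.031 m³.
Hydraulic retention time τ = V/Q = 3.031 / 6.30 = 0.4810 d = 11.54 h.

τ ≈ 11.5 h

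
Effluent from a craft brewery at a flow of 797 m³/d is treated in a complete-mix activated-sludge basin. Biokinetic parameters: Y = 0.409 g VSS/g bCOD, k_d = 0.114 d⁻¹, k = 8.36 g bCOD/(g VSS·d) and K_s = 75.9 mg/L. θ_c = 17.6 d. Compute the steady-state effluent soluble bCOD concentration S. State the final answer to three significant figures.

S ≈ 3.99 mg/L

For a completely mixed reactor with recycle the Lawrence–McCarty relation gives S = K_s·(1 + k_d·θ_c) / [θ_c·(Y·k − k_d) − 1] = 75.9 × (1 + 0.114 × 17.6) / [17.6 × (0.409 × 8.36 − 0.114) − 1] = 228.2 / 57.17 = 3.991 mg/L.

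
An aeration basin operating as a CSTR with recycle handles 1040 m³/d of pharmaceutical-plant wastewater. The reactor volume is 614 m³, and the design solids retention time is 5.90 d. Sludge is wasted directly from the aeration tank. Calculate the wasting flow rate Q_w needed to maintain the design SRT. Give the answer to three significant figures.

With mixed-liquor wasting, θ_c = V/Q_w, so Q_w = V/θ_c = 614.0/5.90 = 104.1 m³/d.

Q_w ≈ 104 m³/d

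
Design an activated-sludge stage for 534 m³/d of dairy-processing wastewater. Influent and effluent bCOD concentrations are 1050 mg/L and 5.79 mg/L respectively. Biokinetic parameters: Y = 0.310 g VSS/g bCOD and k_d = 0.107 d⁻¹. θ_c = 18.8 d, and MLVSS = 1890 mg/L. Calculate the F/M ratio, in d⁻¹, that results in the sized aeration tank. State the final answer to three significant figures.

From the SRT design equation V = Y Q (S₀−S) θ_c / [X (1 + k_d θ_c)] = 0.310 × 534 × (1050 − 5.79) × 18.8 / [1890 × (1 + 0.107 × 18.8)] = 3.25×10^6 / 5692 = 570.9 m³.
Food-to-microorganism ratio F/M = Q S₀ / (V X) = 534 × 1050 / (570.9 × 1890) = 0.5196 d⁻¹.

F/M ≈ 0.520 d⁻¹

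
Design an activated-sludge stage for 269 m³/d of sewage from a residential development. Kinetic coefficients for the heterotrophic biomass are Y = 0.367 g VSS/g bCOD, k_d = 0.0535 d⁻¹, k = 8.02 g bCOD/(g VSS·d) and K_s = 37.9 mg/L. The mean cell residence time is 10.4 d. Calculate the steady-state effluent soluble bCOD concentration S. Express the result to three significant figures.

S ≈ 2.03 mg/L

From the Monod/SRT balance for a CMAS, S = K_s·(1+k_d θ_c)/[θ_c·(Y k − k_d) − 1] = 37.9 × (1 + 0.0535 × 10.4) / [10.4 × (0.367 × 8.02 − 0.0535) − 1] = 58.99 / 29.05 = 2.030 mg/L.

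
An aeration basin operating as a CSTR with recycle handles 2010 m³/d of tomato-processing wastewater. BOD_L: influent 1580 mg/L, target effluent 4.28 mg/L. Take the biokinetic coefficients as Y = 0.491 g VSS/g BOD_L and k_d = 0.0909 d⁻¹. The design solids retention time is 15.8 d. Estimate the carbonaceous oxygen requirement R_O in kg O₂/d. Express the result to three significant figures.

Correct the yield for decay: Y_obs = Y/(1 + k_d θ_c) = 0.491 / (1 + 0.0909 × 15.8) = 0.491 / 2.436 = 0.2015.
Mass of BOD_L removed per day: Q(S₀ − S) = 2010 × 1576 g/m³ = 3167 kg/d.
Net sludge production P_X = 0.2015 × 3167 = 638.3 kg VSS/d.
Carbonaceous O₂ demand = substrate oxidised − cell-mass equivalent = 3167 − 1.42 × 638.3 = 2261 kg O₂/d.

R_O ≈ 2260 kg O₂/d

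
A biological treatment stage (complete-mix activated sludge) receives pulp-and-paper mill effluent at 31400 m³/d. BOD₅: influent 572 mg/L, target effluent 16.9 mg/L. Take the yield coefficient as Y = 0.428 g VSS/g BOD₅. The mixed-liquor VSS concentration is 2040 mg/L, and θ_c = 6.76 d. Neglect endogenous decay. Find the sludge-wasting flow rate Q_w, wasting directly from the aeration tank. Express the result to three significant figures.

V·X = Y·Q·ΔS·θ_c gives V = 0.428 × 31400 × (572 − 16.9) × 6.76 / 2040 = 24721 m³.
With mixed-liquor wasting, θ_c = V/Q_w, so Q_w = V/θ_c = 24721/6.76 = 3657 m³/d.

Q_w ≈ 3660 m³/d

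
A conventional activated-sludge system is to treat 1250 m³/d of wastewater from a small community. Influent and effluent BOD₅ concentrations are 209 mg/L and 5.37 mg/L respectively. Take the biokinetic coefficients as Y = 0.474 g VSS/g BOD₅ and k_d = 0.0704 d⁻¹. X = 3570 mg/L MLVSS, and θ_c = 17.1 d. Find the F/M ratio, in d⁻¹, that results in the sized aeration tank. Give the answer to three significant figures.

Steady-state biomass mass balance: V·X·(1 + k_d·θ_c) = Y·Q·(S₀ − S)·θ_c, so V = 0.474 × 1250 × (209 − 5.37) × 17.1 / [3570 × (1 + 0.0704 × 17.1)] = 2.06×10^6 / 7868 = 262.2 m³.
F/M = Q·S₀ / (V·X) = 1250 × 209 / (262.2 × 3570) = 0.2791 g BOD₅·(g VSS·d)⁻¹.

F/M ≈ 0.279 d⁻¹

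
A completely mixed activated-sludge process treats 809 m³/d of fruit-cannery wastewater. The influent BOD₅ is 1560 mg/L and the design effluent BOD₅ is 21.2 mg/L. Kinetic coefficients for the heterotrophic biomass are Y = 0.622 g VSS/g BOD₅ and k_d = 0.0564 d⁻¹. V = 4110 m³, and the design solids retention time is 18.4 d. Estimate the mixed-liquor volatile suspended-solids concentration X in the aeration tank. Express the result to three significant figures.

From V·X·(1 + k_d·θ_c) = Y·Q·(S₀ − S)·θ_c: X = 0.622 × 809 × (1560 − 21.2) × 18.4 / [4110 × (1 + 0.0564 × 18.4)] = 1701 mg/L.

X ≈ 1700 mg/L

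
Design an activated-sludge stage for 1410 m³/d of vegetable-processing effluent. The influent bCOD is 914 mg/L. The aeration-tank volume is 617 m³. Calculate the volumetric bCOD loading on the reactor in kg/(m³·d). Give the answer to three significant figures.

Volumetric loading L_v = Q·S₀ / V = 1410 × 914 g/m³ / 617.0 m³ = 2089 g/(m³·d) = 2.089 kg bCOD/(m³·d).

L_v ≈ 2.09 kg bCOD/(m³·d)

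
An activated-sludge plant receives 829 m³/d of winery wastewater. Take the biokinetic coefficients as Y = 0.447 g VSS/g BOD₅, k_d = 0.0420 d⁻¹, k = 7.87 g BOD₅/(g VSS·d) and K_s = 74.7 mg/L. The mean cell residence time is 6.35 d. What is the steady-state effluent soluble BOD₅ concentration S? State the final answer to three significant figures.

For a completely mixed reactor with recycle the Lawrence–McCarty relation gives S = K_s·(1 + k_d·θ_c) / [θ_c·(Y·k − k_d) − 1] = 74.7 × (1 + 0.0420 × 6.35) / [6.35 × (0.447 × 7.87 − 0.0420) − 1] = 94.62 / 21.07 = 4.490 mg/L.

S ≈ 4.49 mg/L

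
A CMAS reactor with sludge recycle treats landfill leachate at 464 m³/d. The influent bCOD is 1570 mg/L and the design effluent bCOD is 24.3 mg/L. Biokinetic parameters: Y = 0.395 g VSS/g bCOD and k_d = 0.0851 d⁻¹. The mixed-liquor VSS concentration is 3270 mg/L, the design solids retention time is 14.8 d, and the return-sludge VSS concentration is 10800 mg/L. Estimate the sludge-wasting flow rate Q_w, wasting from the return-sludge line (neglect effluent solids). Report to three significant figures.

Q_w ≈ 11.6 m³/d

From the SRT design equation V = Y Q (S₀−S) θ_c / [X (1 + k_d θ_c)] = 0.395 × 464 × (1570 − 24.3) × 14.8 / [3270 × (1 + 0.0851 × 14.8)] = 4.19×10^6 / 7388 = 567.5 m³.
Wasting from the return line (neglecting effluent solids): Q_w = V·X / (θ_c·X_r) = 567.5 × 3270 / (14.8 × 10800) = 11.61 m³/d.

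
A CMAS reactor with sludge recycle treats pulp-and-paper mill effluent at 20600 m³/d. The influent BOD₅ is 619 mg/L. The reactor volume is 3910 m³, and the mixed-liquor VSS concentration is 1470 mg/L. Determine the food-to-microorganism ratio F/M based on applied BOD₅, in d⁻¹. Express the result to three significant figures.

F/M = applied load / biomass = Q·S₀/(V·X) = 20600 × 619 / (3910 × 1470) = 2.219 d⁻¹.

F/M ≈ 2.22 d⁻¹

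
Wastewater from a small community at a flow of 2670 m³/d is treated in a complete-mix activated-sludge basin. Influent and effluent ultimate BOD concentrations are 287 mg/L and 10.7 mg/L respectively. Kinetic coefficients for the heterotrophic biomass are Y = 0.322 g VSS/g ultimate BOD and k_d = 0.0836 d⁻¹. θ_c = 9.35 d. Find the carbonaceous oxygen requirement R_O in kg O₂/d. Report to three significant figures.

R_O ≈ 548 kg O₂/d

Correct the yield for decay: Y_obs = Y/(1 + k_d θ_c) = 0.322 / (1 + 0.0836 × 9.35) = 0.322 / 1.782 = 0.1807.
ΔS = 287 − 10.7 = 276.3 mg/L, so the substrate removal rate is 2670 × 276.3/1000 = 737.7 kg ultimate BOD/d.
Biomass synthesised: P_X = Y_obs × 737.7 = 133.3 kg VSS/d.
R_O = Q·(S₀ − S) − 1.42·P_X = 737.7 − 1.42 × 133.3 = 548.4 kg O₂/d.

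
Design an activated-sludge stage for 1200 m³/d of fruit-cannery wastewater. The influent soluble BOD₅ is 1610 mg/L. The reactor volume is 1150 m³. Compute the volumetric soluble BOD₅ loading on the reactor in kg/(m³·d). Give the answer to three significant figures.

Applied soluble BOD₅ load per unit volume = Q·S₀/V = (1200 × 1610/1000)/1150 = 1.680 kg soluble BOD₅·m⁻³·d⁻¹.

L_v ≈ 1.68 kg soluble BOD₅/(m³·d)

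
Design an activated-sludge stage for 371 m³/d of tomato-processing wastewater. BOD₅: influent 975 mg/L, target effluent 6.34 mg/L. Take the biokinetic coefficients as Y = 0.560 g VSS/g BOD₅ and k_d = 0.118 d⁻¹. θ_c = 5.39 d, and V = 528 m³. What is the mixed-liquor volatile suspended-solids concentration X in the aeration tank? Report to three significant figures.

X ≈ 1260 mg/L

X = Y·Q·ΔS·θ_c / [V·(1 + k_d θ_c)] = 0.560 × 371 × (975 − 6.34) × 5.39 / [528 × (1 + 0.118 × 5.39)] = 1256 mg/L.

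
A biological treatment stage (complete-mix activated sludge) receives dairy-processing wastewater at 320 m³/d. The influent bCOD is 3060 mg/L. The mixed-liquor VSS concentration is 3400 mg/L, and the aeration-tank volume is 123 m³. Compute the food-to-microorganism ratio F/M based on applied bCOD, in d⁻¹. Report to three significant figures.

F/M = Q·S₀ / (V·X) = 320 × 3060 / (123.0 × 3400) = 2.341 g bCOD·(g VSS·d)⁻¹.

F/M ≈ 2.34 d⁻¹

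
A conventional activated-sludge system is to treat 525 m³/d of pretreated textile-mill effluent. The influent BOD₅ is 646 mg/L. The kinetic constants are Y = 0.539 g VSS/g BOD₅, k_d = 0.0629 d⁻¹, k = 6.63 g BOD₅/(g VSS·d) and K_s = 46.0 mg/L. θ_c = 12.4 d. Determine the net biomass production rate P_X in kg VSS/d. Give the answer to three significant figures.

Effluent substrate depends only on kinetics and SRT: S = K_s(1 + k_d θ_c) / [θ_c(Yk − k_d) − 1] = 46.0 × (1 + 0.0629 × 12.4) / [12.4 × (0.539 × 6.63 − 0.0629) − 1] = 81.88 / 42.53 = 1.925 mg/L.
The observed yield is Y_obs = Y/(1 + k_d·θ_c) = 0.539 / (1 + 0.0629 × 12.4) = 0.539 / 1.780 = 0.3028 g VSS per g BOD₅ removed.
Mass of BOD₅ removed per day: Q(S₀ − S) = 525 × 644.1 g/m³ = 338.1 kg/d.
So the net sludge growth is P_X = 0.3028 × 338.1 = 102.4 kg VSS/d.

P_X ≈ 102 kg VSS/d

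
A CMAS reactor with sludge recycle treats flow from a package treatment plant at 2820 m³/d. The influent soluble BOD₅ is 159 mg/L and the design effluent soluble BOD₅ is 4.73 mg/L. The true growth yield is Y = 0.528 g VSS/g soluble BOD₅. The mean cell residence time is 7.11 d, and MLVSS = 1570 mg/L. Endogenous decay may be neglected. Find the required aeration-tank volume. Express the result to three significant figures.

V·X = Y·Q·ΔS·θ_c gives V = 0.528 × 2820 × (159 − 4.73) × 7.11 / 1570 = 1040 m³.

V ≈ 1040 m³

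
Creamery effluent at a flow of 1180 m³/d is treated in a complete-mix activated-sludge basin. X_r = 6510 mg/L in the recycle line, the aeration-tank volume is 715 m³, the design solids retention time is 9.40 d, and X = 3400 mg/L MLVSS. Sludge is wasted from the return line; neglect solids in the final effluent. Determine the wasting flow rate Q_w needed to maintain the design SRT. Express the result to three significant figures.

Q_w = (V·X)/(θ_c X_r) = 715.0 × 3400 / (9.40 × 6510) = 39.73 m³/d.

Q_w ≈ 39.7 m³/d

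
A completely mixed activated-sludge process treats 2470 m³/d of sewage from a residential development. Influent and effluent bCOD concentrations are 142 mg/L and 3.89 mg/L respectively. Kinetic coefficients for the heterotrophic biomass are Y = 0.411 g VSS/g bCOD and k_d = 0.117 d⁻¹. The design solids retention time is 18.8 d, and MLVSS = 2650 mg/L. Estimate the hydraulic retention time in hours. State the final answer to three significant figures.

τ ≈ 3.02 h

From the SRT design equation V = Y Q (S₀−S) θ_c / [X (1 + k_d θ_c)] = 0.411 × 2470 × (142 − 3.89) × 18.8 / [2650 × (1 + 0.117 × 18.8)] = 2.64×10^6 / 8479 = 310.9 m³.
τ = V/Q = 310.9/2470 = 0.1259 d, or 3.021 h.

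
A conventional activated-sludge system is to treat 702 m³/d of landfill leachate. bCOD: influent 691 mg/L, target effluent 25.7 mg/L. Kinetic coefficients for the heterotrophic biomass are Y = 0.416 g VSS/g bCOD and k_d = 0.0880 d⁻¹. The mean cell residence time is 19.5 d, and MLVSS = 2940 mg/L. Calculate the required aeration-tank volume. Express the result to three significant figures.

Rearranging the biomass balance for a CMAS with decay, V = Y·Q·ΔS·θ_c / [X·(1+k_d θ_c)] = 0.416 × 702 × (691 − 25.7) × 19.5 / [2940 × (1 + 0.0880 × 19.5)] = 3.79×10^6 / 7985 = 474.5 m³.

V ≈ 474 m³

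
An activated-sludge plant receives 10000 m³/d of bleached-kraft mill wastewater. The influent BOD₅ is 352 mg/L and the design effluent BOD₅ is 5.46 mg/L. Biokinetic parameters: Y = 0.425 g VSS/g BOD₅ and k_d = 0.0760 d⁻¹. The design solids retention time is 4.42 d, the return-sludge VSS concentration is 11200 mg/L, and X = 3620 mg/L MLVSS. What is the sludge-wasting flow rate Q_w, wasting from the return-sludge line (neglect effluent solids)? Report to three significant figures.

Q_w ≈ 98.4 m³/d

Steady-state biomass mass balance: V·X·(1 + k_d·θ_c) = Y·Q·(S₀ − S)·θ_c, so V = 0.425 × 10000 × (352 − 5.46) × 4.42 / [3620 × (1 + 0.0760 × 4.42)] = 6.51×10^6 / 4836 = 1346 m³.
Wasting from the return line (neglecting effluent solids): Q_w = V·X / (θ_c·X_r) = 1346 × 3620 / (4.42 × 11200) = 98.43 m³/d.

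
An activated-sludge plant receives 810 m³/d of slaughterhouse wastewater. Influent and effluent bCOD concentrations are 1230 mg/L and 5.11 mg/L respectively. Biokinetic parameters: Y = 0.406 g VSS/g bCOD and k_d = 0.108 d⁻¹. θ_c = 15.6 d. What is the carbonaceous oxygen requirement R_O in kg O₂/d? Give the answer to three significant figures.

Y_obs = Y / (1 + k_d θ_c) = 0.406 / (1 + 0.108 × 15.6) = 0.406 / 2.685 = 0.1512.
ΔS = 1230 − 5.11 = 1225 mg/L, so the substrate removal rate is 810 × 1225/1000 = 992.2 kg bCOD/d.
P_X = Y_obs·Q·(S₀ − S) = 0.1512 × 992.2 = 150.0 kg VSS/d.
Carbonaceous O₂ demand = substrate oxidised − cell-mass equivalent = 992.2 − 1.42 × 150.0 = 779.1 kg O₂/d.

R_O ≈ 779 kg O₂/d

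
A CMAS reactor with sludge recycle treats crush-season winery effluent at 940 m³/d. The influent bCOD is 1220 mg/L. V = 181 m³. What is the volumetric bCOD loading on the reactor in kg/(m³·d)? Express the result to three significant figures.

L_v ≈ 6.34 kg bCOD/(m³·d)

Volumetric loading L_v = Q·S₀ / V = 940 × 1220 g/m³ / 181.0 m³ = 6336 g/(m³·d) = 6.336 kg bCOD/(m³·d).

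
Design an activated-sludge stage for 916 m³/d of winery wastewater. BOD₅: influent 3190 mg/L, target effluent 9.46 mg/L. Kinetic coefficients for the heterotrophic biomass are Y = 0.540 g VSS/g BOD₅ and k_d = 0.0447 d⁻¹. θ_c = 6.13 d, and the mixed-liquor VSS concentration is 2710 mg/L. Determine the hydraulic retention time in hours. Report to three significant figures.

From the SRT design equation V = Y Q (S₀−S) θ_c / [X (1 + k_d θ_c)] = 0.540 × 916 × (3190 − 9.46) × 6.13 / [2710 × (1 + 0.0447 × 6.13)] = 9.64×10^6 / 3453 = 2793 m³.
τ = V/Q = 2793/916 = 3.049 d, or 73.19 h.

τ ≈ 73.2 h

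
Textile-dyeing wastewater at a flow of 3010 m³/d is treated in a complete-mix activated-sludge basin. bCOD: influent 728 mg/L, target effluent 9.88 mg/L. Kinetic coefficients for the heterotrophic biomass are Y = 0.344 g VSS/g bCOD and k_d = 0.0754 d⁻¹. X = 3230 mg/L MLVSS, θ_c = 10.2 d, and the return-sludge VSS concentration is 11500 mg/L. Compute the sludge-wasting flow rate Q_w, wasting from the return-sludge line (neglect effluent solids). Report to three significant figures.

From the SRT design equation V = Y Q (S₀−S) θ_c / [X (1 + k_d θ_c)] = 0.344 × 3010 × (728 − 9.88) × 10.2 / [3230 × (1 + 0.0754 × 10.2)] = 7.58×10^6 / 5714 = 1327 m³.
Q_w = (V·X)/(θ_c X_r) = 1327 × 3230 / (10.2 × 11500) = 36.55 m³/d.

Q_w ≈ 36.5 m³/d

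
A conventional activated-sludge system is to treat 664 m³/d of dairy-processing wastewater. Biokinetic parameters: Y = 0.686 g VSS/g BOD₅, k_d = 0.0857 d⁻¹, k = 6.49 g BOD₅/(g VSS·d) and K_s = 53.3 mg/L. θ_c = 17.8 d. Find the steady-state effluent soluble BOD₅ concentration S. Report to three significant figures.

From the Monod/SRT balance for a CMAS, S = K_s·(1+k_d θ_c)/[θ_c·(Y k − k_d) − 1] = 53.3 × (1 + 0.0857 × 17.8) / [17.8 × (0.686 × 6.49 − 0.0857) − 1] = 134.6 / 76.72 = 1.754 mg/L.

S ≈ 1.75 mg/L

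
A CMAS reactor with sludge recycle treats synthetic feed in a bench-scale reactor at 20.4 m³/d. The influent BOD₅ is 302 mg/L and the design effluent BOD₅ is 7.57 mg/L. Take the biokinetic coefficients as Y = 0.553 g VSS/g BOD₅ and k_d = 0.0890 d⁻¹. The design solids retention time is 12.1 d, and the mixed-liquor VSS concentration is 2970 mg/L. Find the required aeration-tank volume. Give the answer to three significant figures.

Steady-state biomass mass balance: V·X·(1 + k_d·θ_c) = Y·Q·(S₀ − S)·θ_c, so V = 0.553 × 20.4 × (302 − 7.57) × 12.1 / [2970 × (1 + 0.0890 × 12.1)] = 4.02×10^4 / 6168 = 6.516 m³.

V ≈ 6.52 m³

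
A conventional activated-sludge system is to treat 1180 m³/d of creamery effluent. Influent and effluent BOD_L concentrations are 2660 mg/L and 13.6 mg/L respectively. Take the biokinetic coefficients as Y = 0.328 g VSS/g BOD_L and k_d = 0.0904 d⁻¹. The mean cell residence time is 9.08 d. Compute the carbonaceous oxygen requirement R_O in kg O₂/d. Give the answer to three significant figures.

R_O ≈ 2320 kg O₂/d

Y_obs = Y / (1 + k_d θ_c) = 0.328 / (1 + 0.0904 × 9.08) = 0.328 / 1.821 = 0.1801.
Substrate removed = Q·(S₀ − S) = 1180 m³/d × (2660 − 13.6) g/m³ = 3.12×10^6 g/d = 3123 kg/d.
P_X = Y_obs·Q·(S₀ − S) = 0.1801 × 3123 = 562.5 kg VSS/d.
Carbonaceous O₂ demand = substrate oxidised − cell-mass equivalent = 3123 − 1.42 × 562.5 = 2324 kg O₂/d.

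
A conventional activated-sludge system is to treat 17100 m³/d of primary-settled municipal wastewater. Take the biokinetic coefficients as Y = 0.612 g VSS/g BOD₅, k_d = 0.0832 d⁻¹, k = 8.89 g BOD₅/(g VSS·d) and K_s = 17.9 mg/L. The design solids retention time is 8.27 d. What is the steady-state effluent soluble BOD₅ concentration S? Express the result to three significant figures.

S ≈ 0.698 mg/L

For a completely mixed reactor with recycle the Lawrence–McCarty relation gives S = K_s·(1 + k_d·θ_c) / [θ_c·(Y·k − k_d) − 1] = 17.9 × (1 + 0.0832 × 8.27) / [8.27 × (0.612 × 8.89 − 0.0832) − 1] = 30.22 / 43.31 = 0.6977 mg/L.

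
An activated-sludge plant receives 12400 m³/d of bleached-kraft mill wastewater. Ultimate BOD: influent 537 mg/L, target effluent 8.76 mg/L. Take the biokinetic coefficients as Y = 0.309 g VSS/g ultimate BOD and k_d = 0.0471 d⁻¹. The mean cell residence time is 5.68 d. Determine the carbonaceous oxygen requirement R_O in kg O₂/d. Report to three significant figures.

Observed yield with endogenous decay: Y_obs = Y / (1 + k_d·θ_c) = 0.309 / (1 + 0.0471 × 5.68) = 0.309 / 1.268 = 0.2438 g VSS/g ultimate BOD.
Q·(S₀ − S) = 12400 × (537 − 8.76) × 10⁻³ = 6550 kg/d removed.
Biomass synthesised: P_X = Y_obs × 6550 = 1597 kg VSS/d.
R_O = Q·ΔS − 1.42 P_X = 6550 − 2267 = 4283 kg O₂/d.

R_O ≈ 4280 kg O₂/d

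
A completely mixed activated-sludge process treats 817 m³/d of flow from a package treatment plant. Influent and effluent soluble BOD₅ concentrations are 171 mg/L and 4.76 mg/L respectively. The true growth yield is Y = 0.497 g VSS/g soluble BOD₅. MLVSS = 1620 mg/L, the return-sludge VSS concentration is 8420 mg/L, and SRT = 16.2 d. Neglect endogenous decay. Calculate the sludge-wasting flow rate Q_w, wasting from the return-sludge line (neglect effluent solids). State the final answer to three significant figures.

Q_w ≈ 8.02 m³/d

Biomass mass balance (decay neglected): V·X = Y·Q·(S₀ − S)·θ_c, so V = 0.497 × 817 × (171 − 4.76) × 16.2 / 1620 = 675.0 m³.
θ_c = V·X/(Q_w·X_r) when wasting from the recycle, so Q_w = V·X/(θ_c·X_r) = 675.0 × 1620 / (16.2 × 8420) = 8.017 m³/d.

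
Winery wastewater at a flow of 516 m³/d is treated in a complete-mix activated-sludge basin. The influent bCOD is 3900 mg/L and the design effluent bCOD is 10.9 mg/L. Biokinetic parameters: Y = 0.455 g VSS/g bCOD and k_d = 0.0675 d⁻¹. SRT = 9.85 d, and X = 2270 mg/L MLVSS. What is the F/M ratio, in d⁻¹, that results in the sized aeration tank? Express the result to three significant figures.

F/M ≈ 0.373 d⁻¹

From the SRT design equation V = Y Q (S₀−S) θ_c / [X (1 + k_d θ_c)] = 0.455 × 516 × (3900 − 10.9) × 9.85 / [2270 × (1 + 0.0675 × 9.85)] = 8.99×10^6 / 3779 = 2380 m³.
F/M = Q·S₀ / (V·X) = 516 × 3900 / (2380 × 2270) = 0.3725 g bCOD·(g VSS·d)⁻¹.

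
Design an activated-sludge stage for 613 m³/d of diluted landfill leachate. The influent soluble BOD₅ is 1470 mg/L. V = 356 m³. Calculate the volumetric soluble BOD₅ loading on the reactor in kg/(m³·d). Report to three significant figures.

Volumetric loading L_v = Q·S₀ / V = 613 × 1470 g/m³ / 356.0 m³ = 2531 g/(m³·d) = 2.531 kg soluble BOD₅/(m³·d).

L_v ≈ 2.53 kg soluble BOD₅/(m³·d)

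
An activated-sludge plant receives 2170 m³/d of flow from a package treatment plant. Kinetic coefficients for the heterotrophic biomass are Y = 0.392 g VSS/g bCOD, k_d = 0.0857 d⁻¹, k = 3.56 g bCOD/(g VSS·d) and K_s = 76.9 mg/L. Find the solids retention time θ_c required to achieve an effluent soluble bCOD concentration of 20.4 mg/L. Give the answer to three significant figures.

θ_c ≈ 4.83 d

Specific growth rate at S = 20.4 mg/L: μ = YkS/(K_s+S) = 0.392·3.56·20.4/(76.9+20.4) = 0.2926 d⁻¹.
θ_c = 1/(μ − k_d) = 1/(0.2926 − 0.0857) = 1/0.2069 = 4.834 d.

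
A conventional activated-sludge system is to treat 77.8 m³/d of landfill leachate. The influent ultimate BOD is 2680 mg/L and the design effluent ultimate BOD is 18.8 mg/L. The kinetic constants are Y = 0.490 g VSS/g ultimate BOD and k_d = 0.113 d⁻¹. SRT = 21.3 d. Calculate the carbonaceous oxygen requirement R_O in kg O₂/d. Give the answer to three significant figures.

Observed yield with endogenous decay: Y_obs = Y / (1 + k_d·θ_c) = 0.490 / (1 + 0.113 × 21.3) = 0.490 / 3.407 = 0.1438 g VSS/g ultimate BOD.
Mass of ultimate BOD removed per day: Q(S₀ − S) = 77.8 × 2661 g/m³ = 207.0 kg/d.
P_X = Y_obs·Q·(S₀ − S) = 0.1438 × 207.0 = 29.78 kg VSS/d.
R_O = Q·ΔS − 1.42 P_X = 207.0 − 42.28 = 164.8 kg O₂/d.

R_O ≈ 165 kg O₂/d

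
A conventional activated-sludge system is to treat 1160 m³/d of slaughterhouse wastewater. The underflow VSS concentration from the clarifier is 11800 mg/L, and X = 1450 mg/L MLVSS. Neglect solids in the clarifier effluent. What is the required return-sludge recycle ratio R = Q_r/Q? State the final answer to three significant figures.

R ≈ 0.140

Mass balance around the secondary clarifier (neglecting effluent solids): R = X / (X_r − X) = 1450 / (11800 − 1450) = 0.1401.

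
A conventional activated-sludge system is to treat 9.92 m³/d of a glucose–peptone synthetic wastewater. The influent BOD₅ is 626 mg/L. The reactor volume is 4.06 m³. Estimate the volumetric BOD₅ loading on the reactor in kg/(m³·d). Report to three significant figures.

L_v = Q S₀ / V = 9.92 × 626 × 10⁻³ / 4.060 = 1.530 kg/(m³·d).

L_v ≈ 1.53 kg BOD₅/(m³·d)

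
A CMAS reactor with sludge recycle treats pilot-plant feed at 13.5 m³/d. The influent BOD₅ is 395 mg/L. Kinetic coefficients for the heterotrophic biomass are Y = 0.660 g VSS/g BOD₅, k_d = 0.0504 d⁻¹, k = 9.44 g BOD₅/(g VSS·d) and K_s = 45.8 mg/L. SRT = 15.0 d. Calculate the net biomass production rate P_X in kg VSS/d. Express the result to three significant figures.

For a completely mixed reactor with recycle the Lawrence–McCarty relation gives S = K_s·(1 + k_d·θ_c) / [θ_c·(Y·k − k_d) − 1] = 45.8 × (1 + 0.0504 × 15.0) / [15.0 × (0.660 × 9.44 − 0.0504) − 1] = 80.42 / 91.70 = 0.8770 mg/L.
Observed yield with endogenous decay: Y_obs = Y / (1 + k_d·θ_c) = 0.660 / (1 + 0.0504 × 15.0) = 0.660 / 1.756 = 0.3759 g VSS/g BOD₅.
Mass of BOD₅ removed per day: Q(S₀ − S) = 13.5 × 394.1 g/m³ = 5.321 kg/d.
Net biomass production P_X = Y_obs × Q·(S₀ − S) = 0.3759 × 5.321 = 2.000 kg VSS/d.

P_X ≈ 2.00 kg VSS/d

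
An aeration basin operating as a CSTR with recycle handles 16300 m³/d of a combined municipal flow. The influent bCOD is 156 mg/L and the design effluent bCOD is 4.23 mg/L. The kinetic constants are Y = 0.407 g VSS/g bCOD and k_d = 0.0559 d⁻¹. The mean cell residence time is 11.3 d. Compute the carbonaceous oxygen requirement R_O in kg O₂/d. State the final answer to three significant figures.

R_O ≈ 1600 kg O₂/d

Y_obs = Y / (1 + k_d θ_c) = 0.407 / (1 + 0.0559 × 11.3) = 0.407 / 1.632 = 0.2494.
ΔS = 156 − 4.23 = 151.8 mg/L, so the substrate removal rate is 16300 × 151.8/1000 = 2474 kg bCOD/d.
Net sludge production P_X = 0.2494 × 2474 = 617.1 kg VSS/d.
R_O = Q·ΔS − 1.42 P_X = 2474 − 876.2 = 1598 kg O₂/d.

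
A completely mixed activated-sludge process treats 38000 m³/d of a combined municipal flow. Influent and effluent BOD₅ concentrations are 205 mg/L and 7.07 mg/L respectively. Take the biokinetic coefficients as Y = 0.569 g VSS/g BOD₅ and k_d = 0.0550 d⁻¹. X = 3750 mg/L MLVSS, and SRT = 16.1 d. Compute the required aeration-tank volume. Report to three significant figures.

From the SRT design equation V = Y Q (S₀−S) θ_c / [X (1 + k_d θ_c)] = 0.569 × 38000 × (205 − 7.07) × 16.1 / [3750 × (1 + 0.0550 × 16.1)] = 6.89×10^7 / 7071 = 9745 m³.

V ≈ 9740 m³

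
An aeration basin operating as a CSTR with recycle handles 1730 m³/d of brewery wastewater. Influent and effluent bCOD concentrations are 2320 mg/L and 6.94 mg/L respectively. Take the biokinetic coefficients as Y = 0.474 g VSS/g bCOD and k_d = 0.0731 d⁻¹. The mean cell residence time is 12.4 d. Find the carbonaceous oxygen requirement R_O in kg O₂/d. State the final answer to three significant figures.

R_O ≈ 2590 kg O₂/d

Y_obs = Y / (1 + k_d θ_c) = 0.474 / (1 + 0.0731 × 12.4) = 0.474 / 1.906 = 0.2486.
Mass of bCOD removed per day: Q(S₀ − S) = 1730 × 2313 g/m³ = 4002 kg/d.
Biomass synthesised: P_X = Y_obs × 4002 = 994.9 kg VSS/d.
R_O = Q·ΔS − 1.42 P_X = 4002 − 1413 = 2589 kg O₂/d.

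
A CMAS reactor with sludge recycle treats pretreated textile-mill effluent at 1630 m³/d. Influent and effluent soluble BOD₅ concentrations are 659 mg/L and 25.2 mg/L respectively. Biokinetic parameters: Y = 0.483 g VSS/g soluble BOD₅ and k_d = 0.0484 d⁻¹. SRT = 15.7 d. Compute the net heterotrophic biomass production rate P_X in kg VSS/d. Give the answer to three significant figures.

P_X ≈ 284 kg VSS/d

Y_obs = Y / (1 + k_d θ_c) = 0.483 / (1 + 0.0484 × 15.7) = 0.483 / 1.760 = 0.2745.
Substrate removed = Q·(S₀ − S) = 1630 m³/d × (659 − 25.2) g/m³ = 1.03×10^6 g/d = 1033 kg/d.
So the net sludge growth is P_X = 0.2745 × 1033 = 283.5 kg VSS/d.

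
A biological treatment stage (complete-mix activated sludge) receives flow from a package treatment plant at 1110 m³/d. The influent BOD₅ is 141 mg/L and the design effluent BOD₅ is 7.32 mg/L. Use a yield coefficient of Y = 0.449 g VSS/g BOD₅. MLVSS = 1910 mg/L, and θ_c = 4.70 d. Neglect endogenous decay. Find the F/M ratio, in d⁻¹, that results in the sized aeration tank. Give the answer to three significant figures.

F/M ≈ 0.500 d⁻¹

V·X = Y·Q·ΔS·θ_c gives V = 0.449 × 1110 × (141 − 7.32) × 4.70 / 1910 = 163.9 m³.
F/M = applied load / biomass = Q·S₀/(V·X) = 1110 × 141 / (163.9 × 1910) = 0.4998 d⁻¹.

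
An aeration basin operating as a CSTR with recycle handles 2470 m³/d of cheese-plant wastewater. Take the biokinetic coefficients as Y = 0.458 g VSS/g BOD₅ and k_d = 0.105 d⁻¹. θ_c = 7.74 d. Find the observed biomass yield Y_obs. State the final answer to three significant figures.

Y_obs = Y / (1 + k_d θ_c) = 0.458 / (1 + 0.105 × 7.74) = 0.458 / 1.813 = 0.2527.

Y_obs ≈ 0.253 g VSS/g BOD₅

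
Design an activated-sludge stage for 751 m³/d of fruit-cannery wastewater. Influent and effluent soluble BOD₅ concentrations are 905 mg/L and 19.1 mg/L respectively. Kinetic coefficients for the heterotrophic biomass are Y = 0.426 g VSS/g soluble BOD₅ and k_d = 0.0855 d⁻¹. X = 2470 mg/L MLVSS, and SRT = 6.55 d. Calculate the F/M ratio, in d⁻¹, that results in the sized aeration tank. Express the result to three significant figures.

F/M ≈ 0.571 d⁻¹

Steady-state biomass mass balance: V·X·(1 + k_d·θ_c) = Y·Q·(S₀ − S)·θ_c, so V = 0.426 × 751 × (905 − 19.1) × 6.55 / [2470 × (1 + 0.0855 × 6.55)] = 1.86×10^6 / 3853 = 481.8 m³.
Food-to-microorganism ratio F/M = Q S₀ / (V X) = 751 × 905 / (481.8 × 2470) = 0.5711 d⁻¹.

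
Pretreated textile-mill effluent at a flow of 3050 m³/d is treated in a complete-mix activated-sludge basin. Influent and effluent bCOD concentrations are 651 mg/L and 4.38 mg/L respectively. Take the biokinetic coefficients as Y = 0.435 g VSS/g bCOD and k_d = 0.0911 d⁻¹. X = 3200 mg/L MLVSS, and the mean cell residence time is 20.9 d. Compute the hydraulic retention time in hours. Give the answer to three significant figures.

Steady-state biomass mass balance: V·X·(1 + k_d·θ_c) = Y·Q·(S₀ − S)·θ_c, so V = 0.435 × 3050 × (651 − 4.38) × 20.9 / [3200 × (1 + 0.0911 × 20.9)] = 1.79×10^7 / 9293 = 1929 m³.
Hydraulic retention time τ = V/Q = 1929 / 3050 = 0.6326 d = 15.18 h.

τ ≈ 15.2 h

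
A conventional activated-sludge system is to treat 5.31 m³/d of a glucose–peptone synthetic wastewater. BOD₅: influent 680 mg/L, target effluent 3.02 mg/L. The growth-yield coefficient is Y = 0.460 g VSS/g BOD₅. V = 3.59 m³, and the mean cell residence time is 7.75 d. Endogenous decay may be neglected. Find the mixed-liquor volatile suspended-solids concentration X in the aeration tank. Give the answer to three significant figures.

From V·X = Y·Q·(S₀ − S)·θ_c (decay neglected): X = 0.460 × 5.31 × (680 − 3.02) × 7.75 / 3.59 = 3570 mg/L.

X ≈ 3570 mg/L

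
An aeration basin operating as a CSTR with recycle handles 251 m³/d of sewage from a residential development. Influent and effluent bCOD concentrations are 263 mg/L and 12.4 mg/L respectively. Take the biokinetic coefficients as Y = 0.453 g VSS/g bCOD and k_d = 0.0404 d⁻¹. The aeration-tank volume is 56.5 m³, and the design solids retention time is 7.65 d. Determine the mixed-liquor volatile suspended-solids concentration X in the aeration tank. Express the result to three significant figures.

X = Y·Q·ΔS·θ_c / [V·(1 + k_d θ_c)] = 0.453 × 251 × (263 − 12.4) × 7.65 / [56.5 × (1 + 0.0404 × 7.65)] = 2947 mg/L.

X ≈ 2950 mg/L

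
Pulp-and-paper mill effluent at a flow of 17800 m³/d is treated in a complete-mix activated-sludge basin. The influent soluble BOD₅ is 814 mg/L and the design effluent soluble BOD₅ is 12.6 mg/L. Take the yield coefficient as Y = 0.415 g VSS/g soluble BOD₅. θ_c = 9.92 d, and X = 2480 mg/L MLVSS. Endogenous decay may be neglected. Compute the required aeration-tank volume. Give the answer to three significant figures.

V ≈ 23700 m³

Biomass mass balance (decay neglected): V·X = Y·Q·(S₀ − S)·θ_c, so V = 0.415 × 17800 × (814 − 12.6) × 9.92 / 2480 = 23680 m³.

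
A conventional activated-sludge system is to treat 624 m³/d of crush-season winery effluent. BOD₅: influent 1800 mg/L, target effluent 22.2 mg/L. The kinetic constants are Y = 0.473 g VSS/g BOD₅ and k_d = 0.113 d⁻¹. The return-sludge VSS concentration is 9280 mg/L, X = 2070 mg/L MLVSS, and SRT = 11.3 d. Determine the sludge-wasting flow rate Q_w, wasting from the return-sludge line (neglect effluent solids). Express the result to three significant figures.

Rearranging the biomass balance for a CMAS with decay, V = Y·Q·ΔS·θ_c / [X·(1+k_d θ_c)] = 0.473 × 624 × (1800 − 22.2) × 11.3 / [2070 × (1 + 0.113 × 11.3)] = 5.93×10^6 / 4713 = 1258 m³.
Wasting from the return line (neglecting effluent solids): Q_w = V·X / (θ_c·X_r) = 1258 × 2070 / (11.3 × 9280) = 24.83 m³/d.

Q_w ≈ 24.8 m³/d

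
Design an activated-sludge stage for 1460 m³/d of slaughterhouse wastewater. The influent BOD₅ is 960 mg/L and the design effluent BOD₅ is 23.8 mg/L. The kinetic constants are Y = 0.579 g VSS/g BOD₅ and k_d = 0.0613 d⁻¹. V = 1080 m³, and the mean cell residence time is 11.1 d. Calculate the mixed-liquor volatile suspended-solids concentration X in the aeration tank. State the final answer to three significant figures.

X ≈ 4840 mg/L

Solving the biomass balance for X: X = Y Q (S₀−S) θ_c / [V (1+k_d θ_c)] = 0.579 × 1460 × (960 − 23.8) × 11.1 / [1080 × (1 + 0.0613 × 11.1)] = 4840 mg/L.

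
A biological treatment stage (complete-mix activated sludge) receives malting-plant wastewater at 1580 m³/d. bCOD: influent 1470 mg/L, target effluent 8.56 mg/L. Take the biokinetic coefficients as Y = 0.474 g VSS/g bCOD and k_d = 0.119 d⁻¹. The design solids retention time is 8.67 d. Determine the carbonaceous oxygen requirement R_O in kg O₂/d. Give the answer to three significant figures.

R_O ≈ 1540 kg O₂/d

The observed yield is Y_obs = Y/(1 + k_d·θ_c) = 0.474 / (1 + 0.119 × 8.67) = 0.474 / 2.032 = 0.2333 g VSS per g bCOD removed.
Mass of bCOD removed per day: Q(S₀ − S) = 1580 × 1461 g/m³ = 2309 kg/d.
Biomass synthesised: P_X = Y_obs × 2309 = 538.7 kg VSS/d.
R_O = Q·ΔS − 1.42 P_X = 2309 − 765.0 = 1544 kg O₂/d.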